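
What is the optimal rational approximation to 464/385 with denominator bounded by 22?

Expand x = 464/385 as a continued fraction with the Euclidean algorithm:
  464 = 1*385 + 79, so a_0 = 1.
  385 = 4*79 + 69, so a_1 = 4.
  79 = 1*69 + 10, so a_2 = 1.
  69 = 6*10 + 9, so a_3 = 6.
  10 = 1*9 + 1, so a_4 = 1.
  9 = 9*1 + 0, so a_5 = 9.
so x = [1; 4, 1, 6, 1, 9].
Convergents (p_i = a_i*p_{i-1} + p_{i-2}, q_i = a_i*q_{i-1} + q_{i-2} with p_{-2}=0, p_{-1}=1, q_{-2}=1, q_{-1}=0), until the denominator exceeds 22:
  i=0: a_0=1, p_0 = 1*1 + 0 = 1, q_0 = 1*0 + 1 = 1.
  i=1: a_1=4, p_1 = 4*1 + 1 = 5, q_1 = 4*1 + 0 = 4.
  i=2: a_2=1, p_2 = 1*5 + 1 = 6, q_2 = 1*4 + 1 = 5.
  i=3: a_3=6, p_3 = 6*6 + 5 = 41, q_3 = 6*5 + 4 = 34.
q_3 = 34 > 22, so the last convergent with denominator <= 22 is p_2/q_2 = 6/5.
The closest fraction with denominator <= 22 is either p_2/q_2 or the intermediate fraction (k*p_2 + p_1)/(k*q_2 + q_1) with the largest k >= 1 whose denominator stays <= 22; these approach x as k grows, and every other convergent or intermediate fraction in range is farther away.
Largest k: floor((22 - q_1)/q_2) = floor((22 - 4)/5) = 3.
That gives (3*6 + 5)/(3*5 + 4) = 23/19.
Compare the errors: |x - 6/5| = |464*5 - 6*385|/(385*5) = 10/1925, and |x - 23/19| = |464*19 - 23*385|/(385*19) = 39/7315.
Cross-multiplying, 10*7315 = 73150 < 75075 = 39*1925, so 10/1925 is smaller: the convergent 6/5 is closer to x than 23/19.

6/5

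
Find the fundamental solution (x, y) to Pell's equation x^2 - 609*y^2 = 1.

(x, y) = (605695, 24544)

First expand sqrt(609) as a continued fraction. With x_i = (sqrt(609) + m_i)/d_i and (m_0, d_0) = (0, 1): a_0 = floor(sqrt(609)) = 24, since 24^2 = 576 <= 609 < 625 = 25^2.
Iterate m_{i+1} = d_i*a_i - m_i, d_{i+1} = (609 - m_{i+1}^2)/d_i, a_{i+1} = floor((a_0 + m_{i+1})/d_{i+1}):
  m_1 = 1*24 - 0 = 24, d_1 = (609 - 24^2)/1 = 33/1 = 33, a_1 = floor((24 + 24)/33) = 1.
  m_2 = 33*1 - 24 = 9, d_2 = (609 - 9^2)/33 = 528/33 = 16, a_2 = floor((24 + 9)/16) = 2.
  m_3 = 16*2 - 9 = 23, d_3 = (609 - 23^2)/16 = 80/16 = 5, a_3 = floor((24 + 23)/5) = 9.
  m_4 = 5*9 - 23 = 22, d_4 = (609 - 22^2)/5 = 125/5 = 25, a_4 = floor((24 + 22)/25) = 1.
  m_5 = 25*1 - 22 = 3, d_5 = (609 - 3^2)/25 = 600/25 = 24, a_5 = floor((24 + 3)/24) = 1.
  m_6 = 24*1 - 3 = 21, d_6 = (609 - 21^2)/24 = 168/24 = 7, a_6 = floor((24 + 21)/7) = 6.
  m_7 = 7*6 - 21 = 21, d_7 = (609 - 21^2)/7 = 168/7 = 24, a_7 = floor((24 + 21)/24) = 1.
  m_8 = 24*1 - 21 = 3, d_8 = (609 - 3^2)/24 = 600/24 = 25, a_8 = floor((24 + 3)/25) = 1.
  m_9 = 25*1 - 3 = 22, d_9 = (609 - 22^2)/25 = 125/25 = 5, a_9 = floor((24 + 22)/5) = 9.
  m_10 = 5*9 - 22 = 23, d_10 = (609 - 23^2)/5 = 80/5 = 16, a_10 = floor((24 + 23)/16) = 2.
  m_11 = 16*2 - 23 = 9, d_11 = (609 - 9^2)/16 = 528/16 = 33, a_11 = floor((24 + 9)/33) = 1.
  m_12 = 33*1 - 9 = 24, d_12 = (609 - 24^2)/33 = 33/33 = 1, a_12 = floor((24 + 24)/1) = 48.
  m_13 = 1*48 - 24 = 24, d_13 = (609 - 24^2)/1 = 33/1 = 33: (m_13, d_13) = (m_1, d_1) = (24, 33), so from here the quotients repeat a_1, ..., a_12; the period length is 12.
So sqrt(609) = [24; (1, 2, 9, 1, 1, 6, 1, 1, 9, 2, 1, 48)] with period length k = 12.
k is even, so the fundamental solution of x^2 - 609y^2 = 1 is (p_{k-1}, q_{k-1}) = (p_11, q_11); compute convergents through index 11.
Convergents (p_i = a_i*p_{i-1} + p_{i-2}, q_i = a_i*q_{i-1} + q_{i-2} with p_{-2}=0, p_{-1}=1, q_{-2}=1, q_{-1}=0):
  i=0: a_0=24, p_0 = 24*1 + 0 = 24, q_0 = 24*0 + 1 = 1.
  i=1: a_1=1, p_1 = 1*24 + 1 = 25, q_1 = 1*1 + 0 = 1.
  i=2: a_2=2, p_2 = 2*25 + 24 = 74, q_2 = 2*1 + 1 = 3.
  i=3: a_3=9, p_3 = 9*74 + 25 = 691, q_3 = 9*3 + 1 = 28.
  i=4: a_4=1, p_4 = 1*691 + 74 = 765, q_4 = 1*28 + 3 = 31.
  i=5: a_5=1, p_5 = 1*765 + 691 = 1456, q_5 = 1*31 + 28 = 59.
  i=6: a_6=6, p_6 = 6*1456 + 765 = 9501, q_6 = 6*59 + 31 = 385.
  i=7: a_7=1, p_7 = 1*9501 + 1456 = 10957, q_7 = 1*385 + 59 = 444.
  i=8: a_8=1, p_8 = 1*10957 + 9501 = 20458, q_8 = 1*444 + 385 = 829.
  i=9: a_9=9, p_9 = 9*20458 + 10957 = 195079, q_9 = 9*829 + 444 = 7905.
  i=10: a_10=2, p_10 = 2*195079 + 20458 = 410616, q_10 = 2*7905 + 829 = 16639.
  i=11: a_11=1, p_11 = 1*410616 + 195079 = 605695, q_11 = 1*16639 + 7905 = 24544.
Check: 605695^2 - 609*24544^2 = 366866433025 - 366866433024 = 1, so (x, y) = (605695, 24544) solves the equation, and by the theorem it is the least positive solution.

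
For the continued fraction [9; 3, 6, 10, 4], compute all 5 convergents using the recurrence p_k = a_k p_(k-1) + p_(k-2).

9/1, 28/3, 177/19, 1798/193, 7369/791

Using the convergent recurrence p_i = a_i*p_{i-1} + p_{i-2}, q_i = a_i*q_{i-1} + q_{i-2} with p_{-2}=0, p_{-1}=1, q_{-2}=1, q_{-1}=0:
  i=0: a_0=9, p_0 = 9*1 + 0 = 9, q_0 = 9*0 + 1 = 1.
  i=1: a_1=3, p_1 = 3*9 + 1 = 28, q_1 = 3*1 + 0 = 3.
  i=2: a_2=6, p_2 = 6*28 + 9 = 177, q_2 = 6*3 + 1 = 19.
  i=3: a_3=10, p_3 = 10*177 + 28 = 1798, q_3 = 10*19 + 3 = 193.
  i=4: a_4=4, p_4 = 4*1798 + 177 = 7369, q_4 = 4*193 + 19 = 791.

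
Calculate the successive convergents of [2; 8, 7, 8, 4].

Using the convergent recurrence p_i = a_i*p_{i-1} + p_{i-2}, q_i = a_i*q_{i-1} + q_{i-2} with p_{-2}=0, p_{-1}=1, q_{-2}=1, q_{-1}=0:
  i=0: a_0=2, p_0 = 2*1 + 0 = 2, q_0 = 2*0 + 1 = 1.
  i=1: a_1=8, p_1 = 8*2 + 1 = 17, q_1 = 8*1 + 0 = 8.
  i=2: a_2=7, p_2 = 7*17 + 2 = 121, q_2 = 7*8 + 1 = 57.
  i=3: a_3=8, p_3 = 8*121 + 17 = 985, q_3 = 8*57 + 8 = 464.
  i=4: a_4=4, p_4 = 4*985 + 121 = 4061, q_4 = 4*464 + 57 = 1913.

2/1, 17/8, 121/57, 985/464, 4061/1913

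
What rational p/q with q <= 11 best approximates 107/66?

13/8

Expand x = 107/66 as a continued fraction with the Euclidean algorithm:
  107 = 1*66 + 41, so a_0 = 1.
  66 = 1*41 + 25, so a_1 = 1.
  41 = 1*25 + 16, so a_2 = 1.
  25 = 1*16 + 9, so a_3 = 1.
  16 = 1*9 + 7, so a_4 = 1.
  9 = 1*7 + 2, so a_5 = 1.
  7 = 3*2 + 1, so a_6 = 3.
  2 = 2*1 + 0, so a_7 = 2.
so x = [1; 1, 1, 1, 1, 1, 3, 2].
Convergents (p_i = a_i*p_{i-1} + p_{i-2}, q_i = a_i*q_{i-1} + q_{i-2} with p_{-2}=0, p_{-1}=1, q_{-2}=1, q_{-1}=0), until the denominator exceeds 11:
  i=0: a_0=1, p_0 = 1*1 + 0 = 1, q_0 = 1*0 + 1 = 1.
  i=1: a_1=1, p_1 = 1*1 + 1 = 2, q_1 = 1*1 + 0 = 1.
  i=2: a_2=1, p_2 = 1*2 + 1 = 3, q_2 = 1*1 + 1 = 2.
  i=3: a_3=1, p_3 = 1*3 + 2 = 5, q_3 = 1*2 + 1 = 3.
  i=4: a_4=1, p_4 = 1*5 + 3 = 8, q_4 = 1*3 + 2 = 5.
  i=5: a_5=1, p_5 = 1*8 + 5 = 13, q_5 = 1*5 + 3 = 8.
  i=6: a_6=3, p_6 = 3*13 + 8 = 47, q_6 = 3*8 + 5 = 29.
q_6 = 29 > 11, so the last convergent with denominator <= 11 is p_5/q_5 = 13/8.
The closest fraction with denominator <= 11 is either p_5/q_5 or the intermediate fraction (k*p_5 + p_4)/(k*q_5 + q_4) with the largest k >= 1 whose denominator stays <= 11; these approach x as k grows, and every other convergent or intermediate fraction in range is farther away.
Largest k: floor((11 - q_4)/q_5) = floor((11 - 5)/8) = 0.
Since k = 0, no intermediate fraction beyond p_5/q_5 has denominator <= 11, so the convergent 13/8 is the closest (its error is |107*8 - 13*66|/(66*8) = 2/528).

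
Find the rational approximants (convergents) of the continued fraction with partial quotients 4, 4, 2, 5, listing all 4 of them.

4/1, 17/4, 38/9, 207/49

Using the convergent recurrence p_i = a_i*p_{i-1} + p_{i-2}, q_i = a_i*q_{i-1} + q_{i-2} with p_{-2}=0, p_{-1}=1, q_{-2}=1, q_{-1}=0:
  i=0: a_0=4, p_0 = 4*1 + 0 = 4, q_0 = 4*0 + 1 = 1.
  i=1: a_1=4, p_1 = 4*4 + 1 = 17, q_1 = 4*1 + 0 = 4.
  i=2: a_2=2, p_2 = 2*17 + 4 = 38, q_2 = 2*4 + 1 = 9.
  i=3: a_3=5, p_3 = 5*38 + 17 = 207, q_3 = 5*9 + 4 = 49.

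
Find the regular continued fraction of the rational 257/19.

[13; 1, 1, 9]

Run the Euclidean algorithm on 257 and 19; the successive quotients are the partial quotients a_0, a_1, ... (each step inverts the fractional part left over by the previous one):
  257 = 13*19 + 10, so a_0 = 13.
  19 = 1*10 + 9, so a_1 = 1.
  10 = 1*9 + 1, so a_2 = 1.
  9 = 9*1 + 0, so a_3 = 9.
The remainder reaches 0 after 4 divisions, so the expansion has 4 partial quotients, read off in order.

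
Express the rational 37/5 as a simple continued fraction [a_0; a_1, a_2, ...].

Run the Euclidean algorithm on 37 and 5; the successive quotients are the partial quotients a_0, a_1, ... (each step inverts the fractional part left over by the previous one):
  37 = 7*5 + 2, so a_0 = 7.
  5 = 2*2 + 1, so a_1 = 2.
  2 = 2*1 + 0, so a_2 = 2.
The remainder reaches 0 after 3 divisions, so the expansion has 3 partial quotients, read off in order.

[7; 2, 2]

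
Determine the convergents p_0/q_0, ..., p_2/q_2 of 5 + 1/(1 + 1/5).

5/1, 6/1, 35/6

Using the convergent recurrence p_i = a_i*p_{i-1} + p_{i-2}, q_i = a_i*q_{i-1} + q_{i-2} with p_{-2}=0, p_{-1}=1, q_{-2}=1, q_{-1}=0:
  i=0: a_0=5, p_0 = 5*1 + 0 = 5, q_0 = 5*0 + 1 = 1.
  i=1: a_1=1, p_1 = 1*5 + 1 = 6, q_1 = 1*1 + 0 = 1.
  i=2: a_2=5, p_2 = 5*6 + 5 = 35, q_2 = 5*1 + 1 = 6.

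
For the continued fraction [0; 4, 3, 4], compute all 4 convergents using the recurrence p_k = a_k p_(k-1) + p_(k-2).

Using the convergent recurrence p_i = a_i*p_{i-1} + p_{i-2}, q_i = a_i*q_{i-1} + q_{i-2} with p_{-2}=0, p_{-1}=1, q_{-2}=1, q_{-1}=0:
  i=0: a_0=0, p_0 = 0*1 + 0 = 0, q_0 = 0*0 + 1 = 1.
  i=1: a_1=4, p_1 = 4*0 + 1 = 1, q_1 = 4*1 + 0 = 4.
  i=2: a_2=3, p_2 = 3*1 + 0 = 3, q_2 = 3*4 + 1 = 13.
  i=3: a_3=4, p_3 = 4*3 + 1 = 13, q_3 = 4*13 + 4 = 56.

0/1, 1/4, 3/13, 13/56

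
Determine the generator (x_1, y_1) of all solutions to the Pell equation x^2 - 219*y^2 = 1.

(x, y) = (74, 5)

First expand sqrt(219) as a continued fraction. With x_i = (sqrt(219) + m_i)/d_i and (m_0, d_0) = (0, 1): a_0 = floor(sqrt(219)) = 14, since 14^2 = 196 <= 219 < 225 = 15^2.
Iterate m_{i+1} = d_i*a_i - m_i, d_{i+1} = (219 - m_{i+1}^2)/d_i, a_{i+1} = floor((a_0 + m_{i+1})/d_{i+1}):
  m_1 = 1*14 - 0 = 14, d_1 = (219 - 14^2)/1 = 23/1 = 23, a_1 = floor((14 + 14)/23) = 1.
  m_2 = 23*1 - 14 = 9, d_2 = (219 - 9^2)/23 = 138/23 = 6, a_2 = floor((14 + 9)/6) = 3.
  m_3 = 6*3 - 9 = 9, d_3 = (219 - 9^2)/6 = 138/6 = 23, a_3 = floor((14 + 9)/23) = 1.
  m_4 = 23*1 - 9 = 14, d_4 = (219 - 14^2)/23 = 23/23 = 1, a_4 = floor((14 + 14)/1) = 28.
  m_5 = 1*28 - 14 = 14, d_5 = (219 - 14^2)/1 = 23/1 = 23: (m_5, d_5) = (m_1, d_1) = (14, 23), so from here the quotients repeat a_1, ..., a_4; the period length is 4.
So sqrt(219) = [14; (1, 3, 1, 28)] with period length k = 4.
k is even, so the fundamental solution of x^2 - 219y^2 = 1 is (p_{k-1}, q_{k-1}) = (p_3, q_3); compute convergents through index 3.
Convergents (p_i = a_i*p_{i-1} + p_{i-2}, q_i = a_i*q_{i-1} + q_{i-2} with p_{-2}=0, p_{-1}=1, q_{-2}=1, q_{-1}=0):
  i=0: a_0=14, p_0 = 14*1 + 0 = 14, q_0 = 14*0 + 1 = 1.
  i=1: a_1=1, p_1 = 1*14 + 1 = 15, q_1 = 1*1 + 0 = 1.
  i=2: a_2=3, p_2 = 3*15 + 14 = 59, q_2 = 3*1 + 1 = 4.
  i=3: a_3=1, p_3 = 1*59 + 15 = 74, q_3 = 1*4 + 1 = 5.
Check: 74^2 - 219*5^2 = 5476 - 5475 = 1, so (x, y) = (74, 5) solves the equation, and by the theorem it is the least positive solution.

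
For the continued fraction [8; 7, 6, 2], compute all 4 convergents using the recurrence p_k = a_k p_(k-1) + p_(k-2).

8/1, 57/7, 350/43, 757/93

Using the convergent recurrence p_i = a_i*p_{i-1} + p_{i-2}, q_i = a_i*q_{i-1} + q_{i-2} with p_{-2}=0, p_{-1}=1, q_{-2}=1, q_{-1}=0:
  i=0: a_0=8, p_0 = 8*1 + 0 = 8, q_0 = 8*0 + 1 = 1.
  i=1: a_1=7, p_1 = 7*8 + 1 = 57, q_1 = 7*1 + 0 = 7.
  i=2: a_2=6, p_2 = 6*57 + 8 = 350, q_2 = 6*7 + 1 = 43.
  i=3: a_3=2, p_3 = 2*350 + 57 = 757, q_3 = 2*43 + 7 = 93.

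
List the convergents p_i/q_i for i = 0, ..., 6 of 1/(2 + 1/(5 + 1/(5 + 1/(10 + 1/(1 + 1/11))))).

0/1, 1/2, 5/11, 26/57, 265/581, 291/638, 3466/7599

Using the convergent recurrence p_i = a_i*p_{i-1} + p_{i-2}, q_i = a_i*q_{i-1} + q_{i-2} with p_{-2}=0, p_{-1}=1, q_{-2}=1, q_{-1}=0:
  i=0: a_0=0, p_0 = 0*1 + 0 = 0, q_0 = 0*0 + 1 = 1.
  i=1: a_1=2, p_1 = 2*0 + 1 = 1, q_1 = 2*1 + 0 = 2.
  i=2: a_2=5, p_2 = 5*1 + 0 = 5, q_2 = 5*2 + 1 = 11.
  i=3: a_3=5, p_3 = 5*5 + 1 = 26, q_3 = 5*11 + 2 = 57.
  i=4: a_4=10, p_4 = 10*26 + 5 = 265, q_4 = 10*57 + 11 = 581.
  i=5: a_5=1, p_5 = 1*265 + 26 = 291, q_5 = 1*581 + 57 = 638.
  i=6: a_6=11, p_6 = 11*291 + 265 = 3466, q_6 = 11*638 + 581 = 7599.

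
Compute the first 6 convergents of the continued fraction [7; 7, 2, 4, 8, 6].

7/1, 50/7, 107/15, 478/67, 3931/551, 24064/3373

Using the convergent recurrence p_i = a_i*p_{i-1} + p_{i-2}, q_i = a_i*q_{i-1} + q_{i-2} with p_{-2}=0, p_{-1}=1, q_{-2}=1, q_{-1}=0:
  i=0: a_0=7, p_0 = 7*1 + 0 = 7, q_0 = 7*0 + 1 = 1.
  i=1: a_1=7, p_1 = 7*7 + 1 = 50, q_1 = 7*1 + 0 = 7.
  i=2: a_2=2, p_2 = 2*50 + 7 = 107, q_2 = 2*7 + 1 = 15.
  i=3: a_3=4, p_3 = 4*107 + 50 = 478, q_3 = 4*15 + 7 = 67.
  i=4: a_4=8, p_4 = 8*478 + 107 = 3931, q_4 = 8*67 + 15 = 551.
  i=5: a_5=6, p_5 = 6*3931 + 478 = 24064, q_5 = 6*551 + 67 = 3373.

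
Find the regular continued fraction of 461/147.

[3; 7, 2, 1, 6]

Run the Euclidean algorithm on 461 and 147; the successive quotients are the partial quotients a_0, a_1, ... (each step inverts the fractional part left over by the previous one):
  461 = 3*147 + 20, so a_0 = 3.
  147 = 7*20 + 7, so a_1 = 7.
  20 = 2*7 + 6, so a_2 = 2.
  7 = 1*6 + 1, so a_3 = 1.
  6 = 6*1 + 0, so a_4 = 6.
The remainder reaches 0 after 5 divisions, so the expansion has 5 partial quotients, read off in order.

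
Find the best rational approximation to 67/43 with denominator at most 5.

8/5

Expand x = 67/43 as a continued fraction with the Euclidean algorithm:
  67 = 1*43 + 24, so a_0 = 1.
  43 = 1*24 + 19, so a_1 = 1.
  24 = 1*19 + 5, so a_2 = 1.
  19 = 3*5 + 4, so a_3 = 3.
  5 = 1*4 + 1, so a_4 = 1.
  4 = 4*1 + 0, so a_5 = 4.
so x = [1; 1, 1, 3, 1, 4].
Convergents (p_i = a_i*p_{i-1} + p_{i-2}, q_i = a_i*q_{i-1} + q_{i-2} with p_{-2}=0, p_{-1}=1, q_{-2}=1, q_{-1}=0), until the denominator exceeds 5:
  i=0: a_0=1, p_0 = 1*1 + 0 = 1, q_0 = 1*0 + 1 = 1.
  i=1: a_1=1, p_1 = 1*1 + 1 = 2, q_1 = 1*1 + 0 = 1.
  i=2: a_2=1, p_2 = 1*2 + 1 = 3, q_2 = 1*1 + 1 = 2.
  i=3: a_3=3, p_3 = 3*3 + 2 = 11, q_3 = 3*2 + 1 = 7.
q_3 = 7 > 5, so the last convergent with denominator <= 5 is p_2/q_2 = 3/2.
The closest fraction with denominator <= 5 is either p_2/q_2 or the intermediate fraction (k*p_2 + p_1)/(k*q_2 + q_1) with the largest k >= 1 whose denominator stays <= 5; these approach x as k grows, and every other convergent or intermediate fraction in range is farther away.
Largest k: floor((5 - q_1)/q_2) = floor((5 - 1)/2) = 2.
That gives (2*3 + 2)/(2*2 + 1) = 8/5.
Compare the errors: |x - 3/2| = |67*2 - 3*43|/(43*2) = 5/86, and |x - 8/5| = |67*5 - 8*43|/(43*5) = 9/215.
Cross-multiplying, 9*86 = 774 < 1075 = 5*215, so 9/215 is smaller: the intermediate fraction 8/5 is closer to x than 3/2.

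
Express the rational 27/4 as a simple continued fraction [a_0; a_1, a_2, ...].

[6; 1, 3]

Run the Euclidean algorithm on 27 and 4; the successive quotients are the partial quotients a_0, a_1, ... (each step inverts the fractional part left over by the previous one):
  27 = 6*4 + 3, so a_0 = 6.
  4 = 1*3 + 1, so a_1 = 1.
  3 = 3*1 + 0, so a_2 = 3.
The remainder reaches 0 after 3 divisions, so the expansion has 3 partial quotients, read off in order.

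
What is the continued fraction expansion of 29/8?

Run the Euclidean algorithm on 29 and 8; the successive quotients are the partial quotients a_0, a_1, ... (each step inverts the fractional part left over by the previous one):
  29 = 3*8 + 5, so a_0 = 3.
  8 = 1*5 + 3, so a_1 = 1.
  5 = 1*3 + 2, so a_2 = 1.
  3 = 1*2 + 1, so a_3 = 1.
  2 = 2*1 + 0, so a_4 = 2.
The remainder reaches 0 after 5 divisions, so the expansion has 5 partial quotients, read off in order.

[3; 1, 1, 1, 2]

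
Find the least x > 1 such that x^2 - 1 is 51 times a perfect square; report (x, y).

First expand sqrt(51) as a continued fraction. With x_i = (sqrt(51) + m_i)/d_i and (m_0, d_0) = (0, 1): a_0 = floor(sqrt(51)) = 7, since 7^2 = 49 <= 51 < 64 = 8^2.
Iterate m_{i+1} = d_i*a_i - m_i, d_{i+1} = (51 - m_{i+1}^2)/d_i, a_{i+1} = floor((a_0 + m_{i+1})/d_{i+1}):
  m_1 = 1*7 - 0 = 7, d_1 = (51 - 7^2)/1 = 2/1 = 2, a_1 = floor((7 + 7)/2) = 7.
  m_2 = 2*7 - 7 = 7, d_2 = (51 - 7^2)/2 = 2/2 = 1, a_2 = floor((7 + 7)/1) = 14.
  m_3 = 1*14 - 7 = 7, d_3 = (51 - 7^2)/1 = 2/1 = 2: (m_3, d_3) = (m_1, d_1) = (7, 2), so from here the quotients repeat a_1, a_2; the period length is 2.
So sqrt(51) = [7; (7, 14)] with period length k = 2.
k is even, so the fundamental solution of x^2 - 51y^2 = 1 is (p_{k-1}, q_{k-1}) = (p_1, q_1); compute convergents through index 1.
Convergents (p_i = a_i*p_{i-1} + p_{i-2}, q_i = a_i*q_{i-1} + q_{i-2} with p_{-2}=0, p_{-1}=1, q_{-2}=1, q_{-1}=0):
  i=0: a_0=7, p_0 = 7*1 + 0 = 7, q_0 = 7*0 + 1 = 1.
  i=1: a_1=7, p_1 = 7*7 + 1 = 50, q_1 = 7*1 + 0 = 7.
Check: 50^2 - 51*7^2 = 2500 - 2499 = 1, so (x, y) = (50, 7) solves the equation, and by the theorem it is the least positive solution.

(x, y) = (50, 7)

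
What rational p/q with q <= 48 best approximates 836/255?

Expand x = 836/255 as a continued fraction with the Euclidean algorithm:
  836 = 3*255 + 71, so a_0 = 3.
  255 = 3*71 + 42, so a_1 = 3.
  71 = 1*42 + 29, so a_2 = 1.
  42 = 1*29 + 13, so a_3 = 1.
  29 = 2*13 + 3, so a_4 = 2.
  13 = 4*3 + 1, so a_5 = 4.
  3 = 3*1 + 0, so a_6 = 3.
so x = [3; 3, 1, 1, 2, 4, 3].
Convergents (p_i = a_i*p_{i-1} + p_{i-2}, q_i = a_i*q_{i-1} + q_{i-2} with p_{-2}=0, p_{-1}=1, q_{-2}=1, q_{-1}=0), until the denominator exceeds 48:
  i=0: a_0=3, p_0 = 3*1 + 0 = 3, q_0 = 3*0 + 1 = 1.
  i=1: a_1=3, p_1 = 3*3 + 1 = 10, q_1 = 3*1 + 0 = 3.
  i=2: a_2=1, p_2 = 1*10 + 3 = 13, q_2 = 1*3 + 1 = 4.
  i=3: a_3=1, p_3 = 1*13 + 10 = 23, q_3 = 1*4 + 3 = 7.
  i=4: a_4=2, p_4 = 2*23 + 13 = 59, q_4 = 2*7 + 4 = 18.
  i=5: a_5=4, p_5 = 4*59 + 23 = 259, q_5 = 4*18 + 7 = 79.
q_5 = 79 > 48, so the last convergent with denominator <= 48 is p_4/q_4 = 59/18.
The closest fraction with denominator <= 48 is either p_4/q_4 or the intermediate fraction (k*p_4 + p_3)/(k*q_4 + q_3) with the largest k >= 1 whose denominator stays <= 48; these approach x as k grows, and every other convergent or intermediate fraction in range is farther away.
Largest k: floor((48 - q_3)/q_4) = floor((48 - 7)/18) = 2.
That gives (2*59 + 23)/(2*18 + 7) = 141/43.
Compare the errors: |x - 59/18| = |836*18 - 59*255|/(255*18) = 3/4590, and |x - 141/43| = |836*43 - 141*255|/(255*43) = 7/10965.
Cross-multiplying, 7*4590 = 32130 < 32895 = 3*10965, so 7/10965 is smaller: the intermediate fraction 141/43 is closer to x than 59/18.

141/43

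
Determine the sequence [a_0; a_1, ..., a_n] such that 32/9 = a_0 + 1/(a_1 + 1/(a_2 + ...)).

Run the Euclidean algorithm on 32 and 9; the successive quotients are the partial quotients a_0, a_1, ... (each step inverts the fractional part left over by the previous one):
  32 = 3*9 + 5, so a_0 = 3.
  9 = 1*5 + 4, so a_1 = 1.
  5 = 1*4 + 1, so a_2 = 1.
  4 = 4*1 + 0, so a_3 = 4.
The remainder reaches 0 after 4 divisions, so the expansion has 4 partial quotients, read off in order.

[3; 1, 1, 4]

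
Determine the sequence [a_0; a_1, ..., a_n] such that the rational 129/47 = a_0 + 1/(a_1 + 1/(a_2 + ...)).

[2; 1, 2, 1, 11]

Run the Euclidean algorithm on 129 and 47; the successive quotients are the partial quotients a_0, a_1, ... (each step inverts the fractional part left over by the previous one):
  129 = 2*47 + 35, so a_0 = 2.
  47 = 1*35 + 12, so a_1 = 1.
  35 = 2*12 + 11, so a_2 = 2.
  12 = 1*11 + 1, so a_3 = 1.
  11 = 11*1 + 0, so a_4 = 11.
The remainder reaches 0 after 5 divisions, so the expansion has 5 partial quotients, read off in order.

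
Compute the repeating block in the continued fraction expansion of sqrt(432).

Write x_i = (sqrt(432) + m_i)/d_i with (m_0, d_0) = (0, 1). a_0 = floor(sqrt(432)) = 20, since 20^2 = 400 <= 432 < 441 = 21^2.
Iterate m_{i+1} = d_i*a_i - m_i, d_{i+1} = (432 - m_{i+1}^2)/d_i, a_{i+1} = floor((a_0 + m_{i+1})/d_{i+1}):
  m_1 = 1*20 - 0 = 20, d_1 = (432 - 20^2)/1 = 32/1 = 32, a_1 = floor((20 + 20)/32) = 1.
  m_2 = 32*1 - 20 = 12, d_2 = (432 - 12^2)/32 = 288/32 = 9, a_2 = floor((20 + 12)/9) = 3.
  m_3 = 9*3 - 12 = 15, d_3 = (432 - 15^2)/9 = 207/9 = 23, a_3 = floor((20 + 15)/23) = 1.
  m_4 = 23*1 - 15 = 8, d_4 = (432 - 8^2)/23 = 368/23 = 16, a_4 = floor((20 + 8)/16) = 1.
  m_5 = 16*1 - 8 = 8, d_5 = (432 - 8^2)/16 = 368/16 = 23, a_5 = floor((20 + 8)/23) = 1.
  m_6 = 23*1 - 8 = 15, d_6 = (432 - 15^2)/23 = 207/23 = 9, a_6 = floor((20 + 15)/9) = 3.
  m_7 = 9*3 - 15 = 12, d_7 = (432 - 12^2)/9 = 288/9 = 32, a_7 = floor((20 + 12)/32) = 1.
  m_8 = 32*1 - 12 = 20, d_8 = (432 - 20^2)/32 = 32/32 = 1, a_8 = floor((20 + 20)/1) = 40.
  m_9 = 1*40 - 20 = 20, d_9 = (432 - 20^2)/1 = 32/1 = 32: (m_9, d_9) = (m_1, d_1) = (20, 32), so from here the quotients repeat a_1, ..., a_8; the period length is 8.
Hence the expansion of sqrt(432) is a_0 = 20 followed by the repeating block 1, 3, 1, 1, 1, 3, 1, 40 (period 8).

[20; (1, 3, 1, 1, 1, 3, 1, 40)]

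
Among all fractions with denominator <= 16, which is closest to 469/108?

13/3

Expand x = 469/108 as a continued fraction with the Euclidean algorithm:
  469 = 4*108 + 37, so a_0 = 4.
  108 = 2*37 + 34, so a_1 = 2.
  37 = 1*34 + 3, so a_2 = 1.
  34 = 11*3 + 1, so a_3 = 11.
  3 = 3*1 + 0, so a_4 = 3.
so x = [4; 2, 1, 11, 3].
Convergents (p_i = a_i*p_{i-1} + p_{i-2}, q_i = a_i*q_{i-1} + q_{i-2} with p_{-2}=0, p_{-1}=1, q_{-2}=1, q_{-1}=0), until the denominator exceeds 16:
  i=0: a_0=4, p_0 = 4*1 + 0 = 4, q_0 = 4*0 + 1 = 1.
  i=1: a_1=2, p_1 = 2*4 + 1 = 9, q_1 = 2*1 + 0 = 2.
  i=2: a_2=1, p_2 = 1*9 + 4 = 13, q_2 = 1*2 + 1 = 3.
  i=3: a_3=11, p_3 = 11*13 + 9 = 152, q_3 = 11*3 + 2 = 35.
q_3 = 35 > 16, so the last convergent with denominator <= 16 is p_2/q_2 = 13/3.
The closest fraction with denominator <= 16 is either p_2/q_2 or the intermediate fraction (k*p_2 + p_1)/(k*q_2 + q_1) with the largest k >= 1 whose denominator stays <= 16; these approach x as k grows, and every other convergent or intermediate fraction in range is farther away.
Largest k: floor((16 - q_1)/q_2) = floor((16 - 2)/3) = 4.
That gives (4*13 + 9)/(4*3 + 2) = 61/14.
Compare the errors: |x - 13/3| = |469*3 - 13*108|/(108*3) = 3/324, and |x - 61/14| = |469*14 - 61*108|/(108*14) = 22/1512.
Cross-multiplying, 3*1512 = 4536 < 7128 = 22*324, so 3/324 is smaller: the convergent 13/3 is closer to x than 61/14.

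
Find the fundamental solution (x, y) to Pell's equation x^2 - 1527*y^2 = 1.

(x, y) = (508, 13)

First expand sqrt(1527) as a continued fraction. With x_i = (sqrt(1527) + m_i)/d_i and (m_0, d_0) = (0, 1): a_0 = floor(sqrt(1527)) = 39, since 39^2 = 1521 <= 1527 < 1600 = 40^2.
Iterate m_{i+1} = d_i*a_i - m_i, d_{i+1} = (1527 - m_{i+1}^2)/d_i, a_{i+1} = floor((a_0 + m_{i+1})/d_{i+1}):
  m_1 = 1*39 - 0 = 39, d_1 = (1527 - 39^2)/1 = 6/1 = 6, a_1 = floor((39 + 39)/6) = 13.
  m_2 = 6*13 - 39 = 39, d_2 = (1527 - 39^2)/6 = 6/6 = 1, a_2 = floor((39 + 39)/1) = 78.
  m_3 = 1*78 - 39 = 39, d_3 = (1527 - 39^2)/1 = 6/1 = 6: (m_3, d_3) = (m_1, d_1) = (39, 6), so from here the quotients repeat a_1, a_2; the period length is 2.
So sqrt(1527) = [39; (13, 78)] with period length k = 2.
k is even, so the fundamental solution of x^2 - 1527y^2 = 1 is (p_{k-1}, q_{k-1}) = (p_1, q_1); compute convergents through index 1.
Convergents (p_i = a_i*p_{i-1} + p_{i-2}, q_i = a_i*q_{i-1} + q_{i-2} with p_{-2}=0, p_{-1}=1, q_{-2}=1, q_{-1}=0):
  i=0: a_0=39, p_0 = 39*1 + 0 = 39, q_0 = 39*0 + 1 = 1.
  i=1: a_1=13, p_1 = 13*39 + 1 = 508, q_1 = 13*1 + 0 = 13.
Check: 508^2 - 1527*13^2 = 258064 - 258063 = 1, so (x, y) = (508, 13) solves the equation, and by the theorem it is the least positive solution.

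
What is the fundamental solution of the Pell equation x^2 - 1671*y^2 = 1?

(x, y) = (9558676, 233835)

First expand sqrt(1671) as a continued fraction. With x_i = (sqrt(1671) + m_i)/d_i and (m_0, d_0) = (0, 1): a_0 = floor(sqrt(1671)) = 40, since 40^2 = 1600 <= 1671 < 1681 = 41^2.
Iterate m_{i+1} = d_i*a_i - m_i, d_{i+1} = (1671 - m_{i+1}^2)/d_i, a_{i+1} = floor((a_0 + m_{i+1})/d_{i+1}):
  m_1 = 1*40 - 0 = 40, d_1 = (1671 - 40^2)/1 = 71/1 = 71, a_1 = floor((40 + 40)/71) = 1.
  m_2 = 71*1 - 40 = 31, d_2 = (1671 - 31^2)/71 = 710/71 = 10, a_2 = floor((40 + 31)/10) = 7.
  m_3 = 10*7 - 31 = 39, d_3 = (1671 - 39^2)/10 = 150/10 = 15, a_3 = floor((40 + 39)/15) = 5.
  m_4 = 15*5 - 39 = 36, d_4 = (1671 - 36^2)/15 = 375/15 = 25, a_4 = floor((40 + 36)/25) = 3.
  m_5 = 25*3 - 36 = 39, d_5 = (1671 - 39^2)/25 = 150/25 = 6, a_5 = floor((40 + 39)/6) = 13.
  m_6 = 6*13 - 39 = 39, d_6 = (1671 - 39^2)/6 = 150/6 = 25, a_6 = floor((40 + 39)/25) = 3.
  m_7 = 25*3 - 39 = 36, d_7 = (1671 - 36^2)/25 = 375/25 = 15, a_7 = floor((40 + 36)/15) = 5.
  m_8 = 15*5 - 36 = 39, d_8 = (1671 - 39^2)/15 = 150/15 = 10, a_8 = floor((40 + 39)/10) = 7.
  m_9 = 10*7 - 39 = 31, d_9 = (1671 - 31^2)/10 = 710/10 = 71, a_9 = floor((40 + 31)/71) = 1.
  m_10 = 71*1 - 31 = 40, d_10 = (1671 - 40^2)/71 = 71/71 = 1, a_10 = floor((40 + 40)/1) = 80.
  m_11 = 1*80 - 40 = 40, d_11 = (1671 - 40^2)/1 = 71/1 = 71: (m_11, d_11) = (m_1, d_1) = (40, 71), so from here the quotients repeat a_1, ..., a_10; the period length is 10.
So sqrt(1671) = [40; (1, 7, 5, 3, 13, 3, 5, 7, 1, 80)] with period length k = 10.
k is even, so the fundamental solution of x^2 - 1671y^2 = 1 is (p_{k-1}, q_{k-1}) = (p_9, q_9); compute convergents through index 9.
Convergents (p_i = a_i*p_{i-1} + p_{i-2}, q_i = a_i*q_{i-1} + q_{i-2} with p_{-2}=0, p_{-1}=1, q_{-2}=1, q_{-1}=0):
  i=0: a_0=40, p_0 = 40*1 + 0 = 40, q_0 = 40*0 + 1 = 1.
  i=1: a_1=1, p_1 = 1*40 + 1 = 41, q_1 = 1*1 + 0 = 1.
  i=2: a_2=7, p_2 = 7*41 + 40 = 327, q_2 = 7*1 + 1 = 8.
  i=3: a_3=5, p_3 = 5*327 + 41 = 1676, q_3 = 5*8 + 1 = 41.
  i=4: a_4=3, p_4 = 3*1676 + 327 = 5355, q_4 = 3*41 + 8 = 131.
  i=5: a_5=13, p_5 = 13*5355 + 1676 = 71291, q_5 = 13*131 + 41 = 1744.
  i=6: a_6=3, p_6 = 3*71291 + 5355 = 219228, q_6 = 3*1744 + 131 = 5363.
  i=7: a_7=5, p_7 = 5*219228 + 71291 = 1167431, q_7 = 5*5363 + 1744 = 28559.
  i=8: a_8=7, p_8 = 7*1167431 + 219228 = 8391245, q_8 = 7*28559 + 5363 = 205276.
  i=9: a_9=1, p_9 = 1*8391245 + 1167431 = 9558676, q_9 = 1*205276 + 28559 = 233835.
Check: 9558676^2 - 1671*233835^2 = 91368286872976 - 91368286872975 = 1, so (x, y) = (9558676, 233835) solves the equation, and by the theorem it is the least positive solution.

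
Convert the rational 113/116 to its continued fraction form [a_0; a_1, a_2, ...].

Run the Euclidean algorithm on 113 and 116; the successive quotients are the partial quotients a_0, a_1, ... (each step inverts the fractional part left over by the previous one):
  113 = 0*116 + 113, so a_0 = 0.
  116 = 1*113 + 3, so a_1 = 1.
  113 = 37*3 + 2, so a_2 = 37.
  3 = 1*2 + 1, so a_3 = 1.
  2 = 2*1 + 0, so a_4 = 2.
The remainder reaches 0 after 5 divisions, so the expansion has 5 partial quotients, read off in order.

[0; 1, 37, 1, 2]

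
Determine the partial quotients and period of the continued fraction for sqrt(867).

[29; (2, 4, 29, 4, 2, 58)]

Write x_i = (sqrt(867) + m_i)/d_i with (m_0, d_0) = (0, 1). a_0 = floor(sqrt(867)) = 29, since 29^2 = 841 <= 867 < 900 = 30^2.
Iterate m_{i+1} = d_i*a_i - m_i, d_{i+1} = (867 - m_{i+1}^2)/d_i, a_{i+1} = floor((a_0 + m_{i+1})/d_{i+1}):
  m_1 = 1*29 - 0 = 29, d_1 = (867 - 29^2)/1 = 26/1 = 26, a_1 = floor((29 + 29)/26) = 2.
  m_2 = 26*2 - 29 = 23, d_2 = (867 - 23^2)/26 = 338/26 = 13, a_2 = floor((29 + 23)/13) = 4.
  m_3 = 13*4 - 23 = 29, d_3 = (867 - 29^2)/13 = 26/13 = 2, a_3 = floor((29 + 29)/2) = 29.
  m_4 = 2*29 - 29 = 29, d_4 = (867 - 29^2)/2 = 26/2 = 13, a_4 = floor((29 + 29)/13) = 4.
  m_5 = 13*4 - 29 = 23, d_5 = (867 - 23^2)/13 = 338/13 = 26, a_5 = floor((29 + 23)/26) = 2.
  m_6 = 26*2 - 23 = 29, d_6 = (867 - 29^2)/26 = 26/26 = 1, a_6 = floor((29 + 29)/1) = 58.
  m_7 = 1*58 - 29 = 29, d_7 = (867 - 29^2)/1 = 26/1 = 26: (m_7, d_7) = (m_1, d_1) = (29, 26), so from here the quotients repeat a_1, ..., a_6; the period length is 6.
Hence the expansion of sqrt(867) is a_0 = 29 followed by the repeating block 2, 4, 29, 4, 2, 58 (period 6).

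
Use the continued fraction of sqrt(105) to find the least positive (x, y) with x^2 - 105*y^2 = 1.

(x, y) = (41, 4)

First expand sqrt(105) as a continued fraction. With x_i = (sqrt(105) + m_i)/d_i and (m_0, d_0) = (0, 1): a_0 = floor(sqrt(105)) = 10, since 10^2 = 100 <= 105 < 121 = 11^2.
Iterate m_{i+1} = d_i*a_i - m_i, d_{i+1} = (105 - m_{i+1}^2)/d_i, a_{i+1} = floor((a_0 + m_{i+1})/d_{i+1}):
  m_1 = 1*10 - 0 = 10, d_1 = (105 - 10^2)/1 = 5/1 = 5, a_1 = floor((10 + 10)/5) = 4.
  m_2 = 5*4 - 10 = 10, d_2 = (105 - 10^2)/5 = 5/5 = 1, a_2 = floor((10 + 10)/1) = 20.
  m_3 = 1*20 - 10 = 10, d_3 = (105 - 10^2)/1 = 5/1 = 5: (m_3, d_3) = (m_1, d_1) = (10, 5), so from here the quotients repeat a_1, a_2; the period length is 2.
So sqrt(105) = [10; (4, 20)] with period length k = 2.
k is even, so the fundamental solution of x^2 - 105y^2 = 1 is (p_{k-1}, q_{k-1}) = (p_1, q_1); compute convergents through index 1.
Convergents (p_i = a_i*p_{i-1} + p_{i-2}, q_i = a_i*q_{i-1} + q_{i-2} with p_{-2}=0, p_{-1}=1, q_{-2}=1, q_{-1}=0):
  i=0: a_0=10, p_0 = 10*1 + 0 = 10, q_0 = 10*0 + 1 = 1.
  i=1: a_1=4, p_1 = 4*10 + 1 = 41, q_1 = 4*1 + 0 = 4.
Check: 41^2 - 105*4^2 = 1681 - 1680 = 1, so (x, y) = (41, 4) solves the equation, and by the theorem it is the least positive solution.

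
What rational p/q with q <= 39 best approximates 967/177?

153/28

Expand x = 967/177 as a continued fraction with the Euclidean algorithm:
  967 = 5*177 + 82, so a_0 = 5.
  177 = 2*82 + 13, so a_1 = 2.
  82 = 6*13 + 4, so a_2 = 6.
  13 = 3*4 + 1, so a_3 = 3.
  4 = 4*1 + 0, so a_4 = 4.
so x = [5; 2, 6, 3, 4].
Convergents (p_i = a_i*p_{i-1} + p_{i-2}, q_i = a_i*q_{i-1} + q_{i-2} with p_{-2}=0, p_{-1}=1, q_{-2}=1, q_{-1}=0), until the denominator exceeds 39:
  i=0: a_0=5, p_0 = 5*1 + 0 = 5, q_0 = 5*0 + 1 = 1.
  i=1: a_1=2, p_1 = 2*5 + 1 = 11, q_1 = 2*1 + 0 = 2.
  i=2: a_2=6, p_2 = 6*11 + 5 = 71, q_2 = 6*2 + 1 = 13.
  i=3: a_3=3, p_3 = 3*71 + 11 = 224, q_3 = 3*13 + 2 = 41.
q_3 = 41 > 39, so the last convergent with denominator <= 39 is p_2/q_2 = 71/13.
The closest fraction with denominator <= 39 is either p_2/q_2 or the intermediate fraction (k*p_2 + p_1)/(k*q_2 + q_1) with the largest k >= 1 whose denominator stays <= 39; these approach x as k grows, and every other convergent or intermediate fraction in range is farther away.
Largest k: floor((39 - q_1)/q_2) = floor((39 - 2)/13) = 2.
That gives (2*71 + 11)/(2*13 + 2) = 153/28.
Compare the errors: |x - 71/13| = |967*13 - 71*177|/(177*13) = 4/2301, and |x - 153/28| = |967*28 - 153*177|/(177*28) = 5/4956.
Cross-multiplying, 5*2301 = 11505 < 19824 = 4*4956, so 5/4956 is smaller: the intermediate fraction 153/28 is closer to x than 71/13.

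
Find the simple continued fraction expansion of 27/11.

[2; 2, 5]

Run the Euclidean algorithm on 27 and 11; the successive quotients are the partial quotients a_0, a_1, ... (each step inverts the fractional part left over by the previous one):
  27 = 2*11 + 5, so a_0 = 2.
  11 = 2*5 + 1, so a_1 = 2.
  5 = 5*1 + 0, so a_2 = 5.
The remainder reaches 0 after 3 divisions, so the expansion has 3 partial quotients, read off in order.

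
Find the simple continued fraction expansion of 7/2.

[3; 2]

Run the Euclidean algorithm on 7 and 2; the successive quotients are the partial quotients a_0, a_1, ... (each step inverts the fractional part left over by the previous one):
  7 = 3*2 + 1, so a_0 = 3.
  2 = 2*1 + 0, so a_1 = 2.
The remainder reaches 0 after 2 divisions, so the expansion has 2 partial quotients, read off in order.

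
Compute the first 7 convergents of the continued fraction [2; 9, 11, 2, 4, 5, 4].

Using the convergent recurrence p_i = a_i*p_{i-1} + p_{i-2}, q_i = a_i*q_{i-1} + q_{i-2} with p_{-2}=0, p_{-1}=1, q_{-2}=1, q_{-1}=0:
  i=0: a_0=2, p_0 = 2*1 + 0 = 2, q_0 = 2*0 + 1 = 1.
  i=1: a_1=9, p_1 = 9*2 + 1 = 19, q_1 = 9*1 + 0 = 9.
  i=2: a_2=11, p_2 = 11*19 + 2 = 211, q_2 = 11*9 + 1 = 100.
  i=3: a_3=2, p_3 = 2*211 + 19 = 441, q_3 = 2*100 + 9 = 209.
  i=4: a_4=4, p_4 = 4*441 + 211 = 1975, q_4 = 4*209 + 100 = 936.
  i=5: a_5=5, p_5 = 5*1975 + 441 = 10316, q_5 = 5*936 + 209 = 4889.
  i=6: a_6=4, p_6 = 4*10316 + 1975 = 43239, q_6 = 4*4889 + 936 = 20492.

2/1, 19/9, 211/100, 441/209, 1975/936, 10316/4889, 43239/20492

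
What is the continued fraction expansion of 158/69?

[2; 3, 2, 4, 2]

Run the Euclidean algorithm on 158 and 69; the successive quotients are the partial quotients a_0, a_1, ... (each step inverts the fractional part left over by the previous one):
  158 = 2*69 + 20, so a_0 = 2.
  69 = 3*20 + 9, so a_1 = 3.
  20 = 2*9 + 2, so a_2 = 2.
  9 = 4*2 + 1, so a_3 = 4.
  2 = 2*1 + 0, so a_4 = 2.
The remainder reaches 0 after 5 divisions, so the expansion has 5 partial quotients, read off in order.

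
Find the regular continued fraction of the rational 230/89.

[2; 1, 1, 2, 2, 7]

Run the Euclidean algorithm on 230 and 89; the successive quotients are the partial quotients a_0, a_1, ... (each step inverts the fractional part left over by the previous one):
  230 = 2*89 + 52, so a_0 = 2.
  89 = 1*52 + 37, so a_1 = 1.
  52 = 1*37 + 15, so a_2 = 1.
  37 = 2*15 + 7, so a_3 = 2.
  15 = 2*7 + 1, so a_4 = 2.
  7 = 7*1 + 0, so a_5 = 7.
The remainder reaches 0 after 6 divisions, so the expansion has 6 partial quotients, read off in order.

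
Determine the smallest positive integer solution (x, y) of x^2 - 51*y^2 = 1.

(x, y) = (50, 7)

First expand sqrt(51) as a continued fraction. With x_i = (sqrt(51) + m_i)/d_i and (m_0, d_0) = (0, 1): a_0 = floor(sqrt(51)) = 7, since 7^2 = 49 <= 51 < 64 = 8^2.
Iterate m_{i+1} = d_i*a_i - m_i, d_{i+1} = (51 - m_{i+1}^2)/d_i, a_{i+1} = floor((a_0 + m_{i+1})/d_{i+1}):
  m_1 = 1*7 - 0 = 7, d_1 = (51 - 7^2)/1 = 2/1 = 2, a_1 = floor((7 + 7)/2) = 7.
  m_2 = 2*7 - 7 = 7, d_2 = (51 - 7^2)/2 = 2/2 = 1, a_2 = floor((7 + 7)/1) = 14.
  m_3 = 1*14 - 7 = 7, d_3 = (51 - 7^2)/1 = 2/1 = 2: (m_3, d_3) = (m_1, d_1) = (7, 2), so from here the quotients repeat a_1, a_2; the period length is 2.
So sqrt(51) = [7; (7, 14)] with period length k = 2.
k is even, so the fundamental solution of x^2 - 51y^2 = 1 is (p_{k-1}, q_{k-1}) = (p_1, q_1); compute convergents through index 1.
Convergents (p_i = a_i*p_{i-1} + p_{i-2}, q_i = a_i*q_{i-1} + q_{i-2} with p_{-2}=0, p_{-1}=1, q_{-2}=1, q_{-1}=0):
  i=0: a_0=7, p_0 = 7*1 + 0 = 7, q_0 = 7*0 + 1 = 1.
  i=1: a_1=7, p_1 = 7*7 + 1 = 50, q_1 = 7*1 + 0 = 7.
Check: 50^2 - 51*7^2 = 2500 - 2499 = 1, so (x, y) = (50, 7) solves the equation, and by the theorem it is the least positive solution.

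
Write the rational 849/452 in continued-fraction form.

Run the Euclidean algorithm on 849 and 452; the successive quotients are the partial quotients a_0, a_1, ... (each step inverts the fractional part left over by the previous one):
  849 = 1*452 + 397, so a_0 = 1.
  452 = 1*397 + 55, so a_1 = 1.
  397 = 7*55 + 12, so a_2 = 7.
  55 = 4*12 + 7, so a_3 = 4.
  12 = 1*7 + 5, so a_4 = 1.
  7 = 1*5 + 2, so a_5 = 1.
  5 = 2*2 + 1, so a_6 = 2.
  2 = 2*1 + 0, so a_7 = 2.
The remainder reaches 0 after 8 divisions, so the expansion has 8 partial quotients, read off in order.

[1; 1, 7, 4, 1, 1, 2, 2]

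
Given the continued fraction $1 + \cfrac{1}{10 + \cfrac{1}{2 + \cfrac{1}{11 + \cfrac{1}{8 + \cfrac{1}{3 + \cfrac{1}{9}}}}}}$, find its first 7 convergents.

Using the convergent recurrence p_i = a_i*p_{i-1} + p_{i-2}, q_i = a_i*q_{i-1} + q_{i-2} with p_{-2}=0, p_{-1}=1, q_{-2}=1, q_{-1}=0:
  i=0: a_0=1, p_0 = 1*1 + 0 = 1, q_0 = 1*0 + 1 = 1.
  i=1: a_1=10, p_1 = 10*1 + 1 = 11, q_1 = 10*1 + 0 = 10.
  i=2: a_2=2, p_2 = 2*11 + 1 = 23, q_2 = 2*10 + 1 = 21.
  i=3: a_3=11, p_3 = 11*23 + 11 = 264, q_3 = 11*21 + 10 = 241.
  i=4: a_4=8, p_4 = 8*264 + 23 = 2135, q_4 = 8*241 + 21 = 1949.
  i=5: a_5=3, p_5 = 3*2135 + 264 = 6669, q_5 = 3*1949 + 241 = 6088.
  i=6: a_6=9, p_6 = 9*6669 + 2135 = 62156, q_6 = 9*6088 + 1949 = 56741.

1/1, 11/10, 23/21, 264/241, 2135/1949, 6669/6088, 62156/56741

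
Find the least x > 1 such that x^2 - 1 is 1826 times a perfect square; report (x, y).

First expand sqrt(1826) as a continued fraction. With x_i = (sqrt(1826) + m_i)/d_i and (m_0, d_0) = (0, 1): a_0 = floor(sqrt(1826)) = 42, since 42^2 = 1764 <= 1826 < 1849 = 43^2.
Iterate m_{i+1} = d_i*a_i - m_i, d_{i+1} = (1826 - m_{i+1}^2)/d_i, a_{i+1} = floor((a_0 + m_{i+1})/d_{i+1}):
  m_1 = 1*42 - 0 = 42, d_1 = (1826 - 42^2)/1 = 62/1 = 62, a_1 = floor((42 + 42)/62) = 1.
  m_2 = 62*1 - 42 = 20, d_2 = (1826 - 20^2)/62 = 1426/62 = 23, a_2 = floor((42 + 20)/23) = 2.
  m_3 = 23*2 - 20 = 26, d_3 = (1826 - 26^2)/23 = 1150/23 = 50, a_3 = floor((42 + 26)/50) = 1.
  m_4 = 50*1 - 26 = 24, d_4 = (1826 - 24^2)/50 = 1250/50 = 25, a_4 = floor((42 + 24)/25) = 2.
  m_5 = 25*2 - 24 = 26, d_5 = (1826 - 26^2)/25 = 1150/25 = 46, a_5 = floor((42 + 26)/46) = 1.
  m_6 = 46*1 - 26 = 20, d_6 = (1826 - 20^2)/46 = 1426/46 = 31, a_6 = floor((42 + 20)/31) = 2.
  m_7 = 31*2 - 20 = 42, d_7 = (1826 - 42^2)/31 = 62/31 = 2, a_7 = floor((42 + 42)/2) = 42.
  m_8 = 2*42 - 42 = 42, d_8 = (1826 - 42^2)/2 = 62/2 = 31, a_8 = floor((42 + 42)/31) = 2.
  m_9 = 31*2 - 42 = 20, d_9 = (1826 - 20^2)/31 = 1426/31 = 46, a_9 = floor((42 + 20)/46) = 1.
  m_10 = 46*1 - 20 = 26, d_10 = (1826 - 26^2)/46 = 1150/46 = 25, a_10 = floor((42 + 26)/25) = 2.
  m_11 = 25*2 - 26 = 24, d_11 = (1826 - 24^2)/25 = 1250/25 = 50, a_11 = floor((42 + 24)/50) = 1.
  m_12 = 50*1 - 24 = 26, d_12 = (1826 - 26^2)/50 = 1150/50 = 23, a_12 = floor((42 + 26)/23) = 2.
  m_13 = 23*2 - 26 = 20, d_13 = (1826 - 20^2)/23 = 1426/23 = 62, a_13 = floor((42 + 20)/62) = 1.
  m_14 = 62*1 - 20 = 42, d_14 = (1826 - 42^2)/62 = 62/62 = 1, a_14 = floor((42 + 42)/1) = 84.
  m_15 = 1*84 - 42 = 42, d_15 = (1826 - 42^2)/1 = 62/1 = 62: (m_15, d_15) = (m_1, d_1) = (42, 62), so from here the quotients repeat a_1, ..., a_14; the period length is 14.
So sqrt(1826) = [42; (1, 2, 1, 2, 1, 2, 42, 2, 1, 2, 1, 2, 1, 84)] with period length k = 14.
k is even, so the fundamental solution of x^2 - 1826y^2 = 1 is (p_{k-1}, q_{k-1}) = (p_13, q_13); compute convergents through index 13.
Convergents (p_i = a_i*p_{i-1} + p_{i-2}, q_i = a_i*q_{i-1} + q_{i-2} with p_{-2}=0, p_{-1}=1, q_{-2}=1, q_{-1}=0):
  i=0: a_0=42, p_0 = 42*1 + 0 = 42, q_0 = 42*0 + 1 = 1.
  i=1: a_1=1, p_1 = 1*42 + 1 = 43, q_1 = 1*1 + 0 = 1.
  i=2: a_2=2, p_2 = 2*43 + 42 = 128, q_2 = 2*1 + 1 = 3.
  i=3: a_3=1, p_3 = 1*128 + 43 = 171, q_3 = 1*3 + 1 = 4.
  i=4: a_4=2, p_4 = 2*171 + 128 = 470, q_4 = 2*4 + 3 = 11.
  i=5: a_5=1, p_5 = 1*470 + 171 = 641, q_5 = 1*11 + 4 = 15.
  i=6: a_6=2, p_6 = 2*641 + 470 = 1752, q_6 = 2*15 + 11 = 41.
  i=7: a_7=42, p_7 = 42*1752 + 641 = 74225, q_7 = 42*41 + 15 = 1737.
  i=8: a_8=2, p_8 = 2*74225 + 1752 = 150202, q_8 = 2*1737 + 41 = 3515.
  i=9: a_9=1, p_9 = 1*150202 + 74225 = 224427, q_9 = 1*3515 + 1737 = 5252.
  i=10: a_10=2, p_10 = 2*224427 + 150202 = 599056, q_10 = 2*5252 + 3515 = 14019.
  i=11: a_11=1, p_11 = 1*599056 + 224427 = 823483, q_11 = 1*14019 + 5252 = 19271.
  i=12: a_12=2, p_12 = 2*823483 + 599056 = 2246022, q_12 = 2*19271 + 14019 = 52561.
  i=13: a_13=1, p_13 = 1*2246022 + 823483 = 3069505, q_13 = 1*52561 + 19271 = 71832.
Check: 3069505^2 - 1826*71832^2 = 9421860945025 - 9421860945024 = 1, so (x, y) = (3069505, 71832) solves the equation, and by the theorem it is the least positive solution.

(x, y) = (3069505, 71832)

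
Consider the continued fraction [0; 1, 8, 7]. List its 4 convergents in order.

0/1, 1/1, 8/9, 57/64

Using the convergent recurrence p_i = a_i*p_{i-1} + p_{i-2}, q_i = a_i*q_{i-1} + q_{i-2} with p_{-2}=0, p_{-1}=1, q_{-2}=1, q_{-1}=0:
  i=0: a_0=0, p_0 = 0*1 + 0 = 0, q_0 = 0*0 + 1 = 1.
  i=1: a_1=1, p_1 = 1*0 + 1 = 1, q_1 = 1*1 + 0 = 1.
  i=2: a_2=8, p_2 = 8*1 + 0 = 8, q_2 = 8*1 + 1 = 9.
  i=3: a_3=7, p_3 = 7*8 + 1 = 57, q_3 = 7*9 + 1 = 64.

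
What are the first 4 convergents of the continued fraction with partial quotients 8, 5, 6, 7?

Using the convergent recurrence p_i = a_i*p_{i-1} + p_{i-2}, q_i = a_i*q_{i-1} + q_{i-2} with p_{-2}=0, p_{-1}=1, q_{-2}=1, q_{-1}=0:
  i=0: a_0=8, p_0 = 8*1 + 0 = 8, q_0 = 8*0 + 1 = 1.
  i=1: a_1=5, p_1 = 5*8 + 1 = 41, q_1 = 5*1 + 0 = 5.
  i=2: a_2=6, p_2 = 6*41 + 8 = 254, q_2 = 6*5 + 1 = 31.
  i=3: a_3=7, p_3 = 7*254 + 41 = 1819, q_3 = 7*31 + 5 = 222.

8/1, 41/5, 254/31, 1819/222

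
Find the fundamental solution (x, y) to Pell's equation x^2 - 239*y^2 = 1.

(x, y) = (6195120, 400729)

First expand sqrt(239) as a continued fraction. With x_i = (sqrt(239) + m_i)/d_i and (m_0, d_0) = (0, 1): a_0 = floor(sqrt(239)) = 15, since 15^2 = 225 <= 239 < 256 = 16^2.
Iterate m_{i+1} = d_i*a_i - m_i, d_{i+1} = (239 - m_{i+1}^2)/d_i, a_{i+1} = floor((a_0 + m_{i+1})/d_{i+1}):
  m_1 = 1*15 - 0 = 15, d_1 = (239 - 15^2)/1 = 14/1 = 14, a_1 = floor((15 + 15)/14) = 2.
  m_2 = 14*2 - 15 = 13, d_2 = (239 - 13^2)/14 = 70/14 = 5, a_2 = floor((15 + 13)/5) = 5.
  m_3 = 5*5 - 13 = 12, d_3 = (239 - 12^2)/5 = 95/5 = 19, a_3 = floor((15 + 12)/19) = 1.
  m_4 = 19*1 - 12 = 7, d_4 = (239 - 7^2)/19 = 190/19 = 10, a_4 = floor((15 + 7)/10) = 2.
  m_5 = 10*2 - 7 = 13, d_5 = (239 - 13^2)/10 = 70/10 = 7, a_5 = floor((15 + 13)/7) = 4.
  m_6 = 7*4 - 13 = 15, d_6 = (239 - 15^2)/7 = 14/7 = 2, a_6 = floor((15 + 15)/2) = 15.
  m_7 = 2*15 - 15 = 15, d_7 = (239 - 15^2)/2 = 14/2 = 7, a_7 = floor((15 + 15)/7) = 4.
  m_8 = 7*4 - 15 = 13, d_8 = (239 - 13^2)/7 = 70/7 = 10, a_8 = floor((15 + 13)/10) = 2.
  m_9 = 10*2 - 13 = 7, d_9 = (239 - 7^2)/10 = 190/10 = 19, a_9 = floor((15 + 7)/19) = 1.
  m_10 = 19*1 - 7 = 12, d_10 = (239 - 12^2)/19 = 95/19 = 5, a_10 = floor((15 + 12)/5) = 5.
  m_11 = 5*5 - 12 = 13, d_11 = (239 - 13^2)/5 = 70/5 = 14, a_11 = floor((15 + 13)/14) = 2.
  m_12 = 14*2 - 13 = 15, d_12 = (239 - 15^2)/14 = 14/14 = 1, a_12 = floor((15 + 15)/1) = 30.
  m_13 = 1*30 - 15 = 15, d_13 = (239 - 15^2)/1 = 14/1 = 14: (m_13, d_13) = (m_1, d_1) = (15, 14), so from here the quotients repeat a_1, ..., a_12; the period length is 12.
So sqrt(239) = [15; (2, 5, 1, 2, 4, 15, 4, 2, 1, 5, 2, 30)] with period length k = 12.
k is even, so the fundamental solution of x^2 - 239y^2 = 1 is (p_{k-1}, q_{k-1}) = (p_11, q_11); compute convergents through index 11.
Convergents (p_i = a_i*p_{i-1} + p_{i-2}, q_i = a_i*q_{i-1} + q_{i-2} with p_{-2}=0, p_{-1}=1, q_{-2}=1, q_{-1}=0):
  i=0: a_0=15, p_0 = 15*1 + 0 = 15, q_0 = 15*0 + 1 = 1.
  i=1: a_1=2, p_1 = 2*15 + 1 = 31, q_1 = 2*1 + 0 = 2.
  i=2: a_2=5, p_2 = 5*31 + 15 = 170, q_2 = 5*2 + 1 = 11.
  i=3: a_3=1, p_3 = 1*170 + 31 = 201, q_3 = 1*11 + 2 = 13.
  i=4: a_4=2, p_4 = 2*201 + 170 = 572, q_4 = 2*13 + 11 = 37.
  i=5: a_5=4, p_5 = 4*572 + 201 = 2489, q_5 = 4*37 + 13 = 161.
  i=6: a_6=15, p_6 = 15*2489 + 572 = 37907, q_6 = 15*161 + 37 = 2452.
  i=7: a_7=4, p_7 = 4*37907 + 2489 = 154117, q_7 = 4*2452 + 161 = 9969.
  i=8: a_8=2, p_8 = 2*154117 + 37907 = 346141, q_8 = 2*9969 + 2452 = 22390.
  i=9: a_9=1, p_9 = 1*346141 + 154117 = 500258, q_9 = 1*22390 + 9969 = 32359.
  i=10: a_10=5, p_10 = 5*500258 + 346141 = 2847431, q_10 = 5*32359 + 22390 = 184185.
  i=11: a_11=2, p_11 = 2*2847431 + 500258 = 6195120, q_11 = 2*184185 + 32359 = 400729.
Check: 6195120^2 - 239*400729^2 = 38379511814400 - 38379511814399 = 1, so (x, y) = (6195120, 400729) solves the equation, and by the theorem it is the least positive solution.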